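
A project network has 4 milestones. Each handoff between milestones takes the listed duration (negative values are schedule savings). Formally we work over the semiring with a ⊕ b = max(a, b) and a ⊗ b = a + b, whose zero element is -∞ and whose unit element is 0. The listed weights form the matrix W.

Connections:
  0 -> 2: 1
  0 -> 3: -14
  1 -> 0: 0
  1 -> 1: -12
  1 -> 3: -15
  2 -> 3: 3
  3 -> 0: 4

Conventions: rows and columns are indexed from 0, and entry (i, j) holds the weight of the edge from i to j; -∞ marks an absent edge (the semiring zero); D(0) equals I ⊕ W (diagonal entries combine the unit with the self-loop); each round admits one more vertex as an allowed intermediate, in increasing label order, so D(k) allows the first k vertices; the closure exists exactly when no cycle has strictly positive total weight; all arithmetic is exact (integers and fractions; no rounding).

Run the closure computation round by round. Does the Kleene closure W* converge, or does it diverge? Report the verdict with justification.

D(0):
  [0, -∞, 1, -14]
  [0, 0, -∞, -15]
  [-∞, -∞, 0, 3]
  [4, -∞, -∞, 0]
D(1):
  [0, -∞, 1, -14]
  [0, 0, 1, -14]
  [-∞, -∞, 0, 3]
  [4, -∞, 5, 0]
D(2):
  [0, -∞, 1, -14]
  [0, 0, 1, -14]
  [-∞, -∞, 0, 3]
  [4, -∞, 5, 0]
Detection: at round 3, diagonal entry (3, 3) turns strictly positive.
Key observation: the cycle 3->0->2->3 has total weight 4 + 1 + 3, which is strictly positive.
Answer: DIVERGES — positive cycle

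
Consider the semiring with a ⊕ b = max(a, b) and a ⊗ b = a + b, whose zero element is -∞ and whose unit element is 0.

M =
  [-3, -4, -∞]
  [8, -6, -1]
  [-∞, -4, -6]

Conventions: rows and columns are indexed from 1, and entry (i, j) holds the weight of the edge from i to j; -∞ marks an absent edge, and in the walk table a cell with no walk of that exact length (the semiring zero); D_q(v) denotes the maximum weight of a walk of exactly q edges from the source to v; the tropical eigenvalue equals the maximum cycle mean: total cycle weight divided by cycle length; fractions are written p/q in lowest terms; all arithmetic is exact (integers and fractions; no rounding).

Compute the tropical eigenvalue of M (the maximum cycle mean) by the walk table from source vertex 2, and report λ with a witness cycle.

q=0: [-∞, 0, -∞]
q=1: [8, -6, -1]
q=2: [5, 4, -7]
q=3: [12, 1, 3]
Optimal cycle mean attained by: cycle 1->2->1, total (-4) + 8, length 2.
Answer: λ = 2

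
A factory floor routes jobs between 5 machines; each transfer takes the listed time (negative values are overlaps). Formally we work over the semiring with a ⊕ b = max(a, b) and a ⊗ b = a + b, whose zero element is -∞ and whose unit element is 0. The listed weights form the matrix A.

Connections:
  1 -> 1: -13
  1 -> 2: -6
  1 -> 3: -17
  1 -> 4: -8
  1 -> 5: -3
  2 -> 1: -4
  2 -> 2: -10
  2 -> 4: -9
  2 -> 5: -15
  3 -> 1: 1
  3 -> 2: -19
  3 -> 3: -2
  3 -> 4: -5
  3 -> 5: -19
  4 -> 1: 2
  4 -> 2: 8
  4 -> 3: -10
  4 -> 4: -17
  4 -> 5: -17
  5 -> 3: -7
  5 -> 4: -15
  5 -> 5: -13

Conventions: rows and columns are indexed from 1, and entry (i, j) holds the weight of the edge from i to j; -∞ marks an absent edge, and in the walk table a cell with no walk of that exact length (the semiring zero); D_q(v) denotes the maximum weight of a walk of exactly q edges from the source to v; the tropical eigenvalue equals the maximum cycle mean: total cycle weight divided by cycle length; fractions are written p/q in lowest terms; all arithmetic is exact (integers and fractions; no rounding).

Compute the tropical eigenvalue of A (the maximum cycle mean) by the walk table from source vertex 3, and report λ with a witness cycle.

q=0: [-∞, -∞, 0, -∞, -∞]
q=1: [1, -19, -2, -5, -19]
q=2: [-1, 3, -4, -7, -2]
q=3: [-1, 1, -6, -6, -4]
q=4: [-3, 2, -8, -8, -4]
q=5: [-2, 0, -10, -7, -6]
Optimal cycle mean attained by: cycle 2->4->2, total (-9) + 8, length 2.
Answer: λ = -1/2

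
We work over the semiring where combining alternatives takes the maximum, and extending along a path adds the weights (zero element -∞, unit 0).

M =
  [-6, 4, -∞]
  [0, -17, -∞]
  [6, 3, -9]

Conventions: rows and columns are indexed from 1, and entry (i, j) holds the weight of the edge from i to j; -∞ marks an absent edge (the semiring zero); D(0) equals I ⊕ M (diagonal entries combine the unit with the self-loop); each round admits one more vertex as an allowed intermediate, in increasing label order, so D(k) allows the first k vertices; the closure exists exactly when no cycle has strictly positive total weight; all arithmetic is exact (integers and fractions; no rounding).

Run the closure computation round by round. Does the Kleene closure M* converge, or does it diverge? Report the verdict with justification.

D(0):
  [0, 4, -∞]
  [0, 0, -∞]
  [6, 3, 0]
Detection: at round 1, diagonal entry (2, 2) turns strictly positive.
Key observation: the cycle 2->1->2 has total weight 0 + 4, which is strictly positive.
Answer: DIVERGES — positive cycle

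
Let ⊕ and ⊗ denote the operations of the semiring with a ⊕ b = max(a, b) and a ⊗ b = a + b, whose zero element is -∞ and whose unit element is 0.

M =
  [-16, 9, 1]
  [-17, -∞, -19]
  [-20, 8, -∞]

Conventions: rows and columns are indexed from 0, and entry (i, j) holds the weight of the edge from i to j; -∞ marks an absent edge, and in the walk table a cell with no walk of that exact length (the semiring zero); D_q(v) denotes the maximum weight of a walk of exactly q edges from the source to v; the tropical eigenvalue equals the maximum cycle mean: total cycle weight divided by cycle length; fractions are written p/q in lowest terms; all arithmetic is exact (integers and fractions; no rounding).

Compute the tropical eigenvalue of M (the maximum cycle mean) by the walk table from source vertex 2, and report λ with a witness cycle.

q=0: [-∞, -∞, 0]
q=1: [-20, 8, -∞]
q=2: [-9, -11, -11]
q=3: [-25, 0, -8]
Optimal cycle mean attained by: cycle 0->2->1->0, total 1 + 8 + (-17), length 3.
Answer: λ = -8/3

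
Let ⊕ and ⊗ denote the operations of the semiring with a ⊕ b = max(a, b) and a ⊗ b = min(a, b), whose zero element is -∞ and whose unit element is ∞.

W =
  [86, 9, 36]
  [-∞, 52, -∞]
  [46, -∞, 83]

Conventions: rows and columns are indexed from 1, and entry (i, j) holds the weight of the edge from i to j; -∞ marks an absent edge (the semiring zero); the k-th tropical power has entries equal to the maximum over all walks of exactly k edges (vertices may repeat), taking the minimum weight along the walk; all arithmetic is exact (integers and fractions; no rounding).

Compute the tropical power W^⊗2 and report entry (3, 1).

W^⊗2:
  [86, 9, 36]
  [-∞, 52, -∞]
  [46, 9, 83]
Key observation: the optimum is the walk 3->1->1, with weight 46 min 86 = 46.
Optimal value attained by: walk 3->1->1.
Answer: (W^⊗2)[3][1] = 46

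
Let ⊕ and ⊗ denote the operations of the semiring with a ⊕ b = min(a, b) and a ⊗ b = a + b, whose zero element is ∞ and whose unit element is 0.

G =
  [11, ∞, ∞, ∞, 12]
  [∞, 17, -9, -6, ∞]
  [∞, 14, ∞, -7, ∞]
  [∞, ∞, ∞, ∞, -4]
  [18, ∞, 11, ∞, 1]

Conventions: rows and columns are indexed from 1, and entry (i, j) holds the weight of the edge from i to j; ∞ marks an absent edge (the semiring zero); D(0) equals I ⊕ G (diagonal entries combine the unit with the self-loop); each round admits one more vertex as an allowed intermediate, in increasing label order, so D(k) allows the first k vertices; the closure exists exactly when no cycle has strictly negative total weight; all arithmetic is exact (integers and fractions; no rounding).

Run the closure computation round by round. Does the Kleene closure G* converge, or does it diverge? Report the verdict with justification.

D(0):
  [0, ∞, ∞, ∞, 12]
  [∞, 0, -9, -6, ∞]
  [∞, 14, 0, -7, ∞]
  [∞, ∞, ∞, 0, -4]
  [18, ∞, 11, ∞, 0]
D(1):
  [0, ∞, ∞, ∞, 12]
  [∞, 0, -9, -6, ∞]
  [∞, 14, 0, -7, ∞]
  [∞, ∞, ∞, 0, -4]
  [18, ∞, 11, ∞, 0]
D(2):
  [0, ∞, ∞, ∞, 12]
  [∞, 0, -9, -6, ∞]
  [∞, 14, 0, -7, ∞]
  [∞, ∞, ∞, 0, -4]
  [18, ∞, 11, ∞, 0]
D(3):
  [0, ∞, ∞, ∞, 12]
  [∞, 0, -9, -16, ∞]
  [∞, 14, 0, -7, ∞]
  [∞, ∞, ∞, 0, -4]
  [18, 25, 11, 4, 0]
D(4):
  [0, ∞, ∞, ∞, 12]
  [∞, 0, -9, -16, -20]
  [∞, 14, 0, -7, -11]
  [∞, ∞, ∞, 0, -4]
  [18, 25, 11, 4, 0]
D(5):
  [0, 37, 23, 16, 12]
  [-2, 0, -9, -16, -20]
  [7, 14, 0, -7, -11]
  [14, 21, 7, 0, -4]
  [18, 25, 11, 4, 0]
Key observation: every diagonal entry stays at the unit through all rounds, so no improving cycle exists.
Answer: CONVERGES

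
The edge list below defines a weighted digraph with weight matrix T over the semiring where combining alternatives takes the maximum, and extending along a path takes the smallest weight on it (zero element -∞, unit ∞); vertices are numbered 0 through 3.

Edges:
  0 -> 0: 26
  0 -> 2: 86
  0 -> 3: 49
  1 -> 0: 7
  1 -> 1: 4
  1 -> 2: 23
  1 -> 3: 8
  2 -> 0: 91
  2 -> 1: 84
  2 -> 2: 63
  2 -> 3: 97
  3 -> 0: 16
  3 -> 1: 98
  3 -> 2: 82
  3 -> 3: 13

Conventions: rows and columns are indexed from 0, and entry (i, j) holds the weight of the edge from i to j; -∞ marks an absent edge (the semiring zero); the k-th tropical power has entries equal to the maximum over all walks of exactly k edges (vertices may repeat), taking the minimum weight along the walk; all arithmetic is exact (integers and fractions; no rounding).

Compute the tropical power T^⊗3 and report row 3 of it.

T^⊗2:
  [86, 84, 63, 86]
  [23, 23, 23, 23]
  [63, 97, 86, 63]
  [82, 82, 63, 82]
T^⊗3:
  [63, 86, 86, 63]
  [23, 23, 23, 23]
  [86, 84, 63, 86]
  [63, 82, 82, 63]
Answer: row 3 of T^⊗3 = [63, 82, 82, 63]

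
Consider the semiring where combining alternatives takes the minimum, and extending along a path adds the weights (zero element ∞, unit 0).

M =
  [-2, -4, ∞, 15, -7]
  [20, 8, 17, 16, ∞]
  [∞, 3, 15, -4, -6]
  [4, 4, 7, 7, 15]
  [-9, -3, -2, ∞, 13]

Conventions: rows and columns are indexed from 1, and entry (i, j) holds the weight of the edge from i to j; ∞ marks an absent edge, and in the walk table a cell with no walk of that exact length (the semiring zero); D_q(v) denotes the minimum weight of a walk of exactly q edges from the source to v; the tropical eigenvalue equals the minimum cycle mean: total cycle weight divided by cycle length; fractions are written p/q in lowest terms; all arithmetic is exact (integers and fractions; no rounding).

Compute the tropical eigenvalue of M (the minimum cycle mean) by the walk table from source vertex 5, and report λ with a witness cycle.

q=0: [∞, ∞, ∞, ∞, 0]
q=1: [-9, -3, -2, ∞, 13]
q=2: [-11, -13, 11, -6, -16]
q=3: [-25, -19, -18, 1, -18]
q=4: [-27, -29, -20, -22, -32]
q=5: [-41, -35, -34, -24, -34]
Optimal cycle mean attained by: cycle 1->5->1, total (-7) + (-9), length 2.
Answer: λ = -8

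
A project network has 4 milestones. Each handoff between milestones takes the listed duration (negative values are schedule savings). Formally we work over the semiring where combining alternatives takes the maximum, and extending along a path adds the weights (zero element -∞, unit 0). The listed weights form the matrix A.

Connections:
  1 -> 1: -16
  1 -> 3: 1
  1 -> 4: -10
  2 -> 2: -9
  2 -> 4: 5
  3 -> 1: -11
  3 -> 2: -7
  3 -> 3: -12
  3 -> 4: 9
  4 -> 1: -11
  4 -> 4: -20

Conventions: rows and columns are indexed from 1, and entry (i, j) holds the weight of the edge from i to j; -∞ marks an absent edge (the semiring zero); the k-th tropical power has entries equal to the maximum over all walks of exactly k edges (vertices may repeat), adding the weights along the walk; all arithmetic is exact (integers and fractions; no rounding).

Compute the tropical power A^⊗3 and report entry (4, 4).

A^⊗2:
  [-10, -6, -11, 10]
  [-6, -18, -∞, -4]
  [-2, -16, -10, -2]
  [-27, -∞, -10, -21]
A^⊗3:
  [-1, -15, -9, -1]
  [-15, -27, -5, -13]
  [-13, -17, -1, -1]
  [-21, -17, -22, -1]
Key observation: the optimum is the walk 4->1->3->4, with weight (-11) + 1 + 9 = -1.
Optimal value attained by: walk 4->1->3->4.
Answer: (A^⊗3)[4][4] = -1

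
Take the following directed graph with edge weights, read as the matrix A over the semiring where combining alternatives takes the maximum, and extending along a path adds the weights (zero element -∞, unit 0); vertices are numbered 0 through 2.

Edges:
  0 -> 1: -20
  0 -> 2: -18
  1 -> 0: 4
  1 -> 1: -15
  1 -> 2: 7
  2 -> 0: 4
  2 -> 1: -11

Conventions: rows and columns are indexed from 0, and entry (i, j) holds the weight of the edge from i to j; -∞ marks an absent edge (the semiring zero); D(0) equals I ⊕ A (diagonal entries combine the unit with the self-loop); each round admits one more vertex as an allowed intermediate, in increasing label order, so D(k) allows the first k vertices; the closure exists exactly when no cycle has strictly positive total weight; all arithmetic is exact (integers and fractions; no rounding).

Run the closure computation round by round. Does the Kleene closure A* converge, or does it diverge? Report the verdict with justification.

D(0):
  [0, -20, -18]
  [4, 0, 7]
  [4, -11, 0]
D(1):
  [0, -20, -18]
  [4, 0, 7]
  [4, -11, 0]
D(2):
  [0, -20, -13]
  [4, 0, 7]
  [4, -11, 0]
D(3):
  [0, -20, -13]
  [11, 0, 7]
  [4, -11, 0]
Key observation: every diagonal entry stays at the unit through all rounds, so no improving cycle exists.
Answer: CONVERGES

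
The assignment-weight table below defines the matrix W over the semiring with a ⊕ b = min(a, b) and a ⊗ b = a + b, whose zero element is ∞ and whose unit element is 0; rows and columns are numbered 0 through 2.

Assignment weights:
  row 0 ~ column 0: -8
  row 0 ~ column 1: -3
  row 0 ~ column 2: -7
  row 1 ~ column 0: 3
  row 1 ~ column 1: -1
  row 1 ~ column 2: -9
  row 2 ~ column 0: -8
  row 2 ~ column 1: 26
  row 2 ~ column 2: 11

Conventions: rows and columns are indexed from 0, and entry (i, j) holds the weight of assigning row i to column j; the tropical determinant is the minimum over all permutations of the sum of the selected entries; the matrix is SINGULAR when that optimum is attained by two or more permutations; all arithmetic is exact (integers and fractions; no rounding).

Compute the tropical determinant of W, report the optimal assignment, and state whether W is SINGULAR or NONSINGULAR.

σ = (0, 1, 2): (-8) + (-1) + 11 = 2
σ = (0, 2, 1): (-8) + (-9) + 26 = 9
σ = (1, 0, 2): (-3) + 3 + 11 = 11
σ = (1, 2, 0): (-3) + (-9) + (-8) = -20
σ = (2, 0, 1): (-7) + 3 + 26 = 22
σ = (2, 1, 0): (-7) + (-1) + (-8) = -16
Optimal value attained by: σ = (1, 2, 0).
Answer: det⊕(W) = -20; verdict: NONSINGULAR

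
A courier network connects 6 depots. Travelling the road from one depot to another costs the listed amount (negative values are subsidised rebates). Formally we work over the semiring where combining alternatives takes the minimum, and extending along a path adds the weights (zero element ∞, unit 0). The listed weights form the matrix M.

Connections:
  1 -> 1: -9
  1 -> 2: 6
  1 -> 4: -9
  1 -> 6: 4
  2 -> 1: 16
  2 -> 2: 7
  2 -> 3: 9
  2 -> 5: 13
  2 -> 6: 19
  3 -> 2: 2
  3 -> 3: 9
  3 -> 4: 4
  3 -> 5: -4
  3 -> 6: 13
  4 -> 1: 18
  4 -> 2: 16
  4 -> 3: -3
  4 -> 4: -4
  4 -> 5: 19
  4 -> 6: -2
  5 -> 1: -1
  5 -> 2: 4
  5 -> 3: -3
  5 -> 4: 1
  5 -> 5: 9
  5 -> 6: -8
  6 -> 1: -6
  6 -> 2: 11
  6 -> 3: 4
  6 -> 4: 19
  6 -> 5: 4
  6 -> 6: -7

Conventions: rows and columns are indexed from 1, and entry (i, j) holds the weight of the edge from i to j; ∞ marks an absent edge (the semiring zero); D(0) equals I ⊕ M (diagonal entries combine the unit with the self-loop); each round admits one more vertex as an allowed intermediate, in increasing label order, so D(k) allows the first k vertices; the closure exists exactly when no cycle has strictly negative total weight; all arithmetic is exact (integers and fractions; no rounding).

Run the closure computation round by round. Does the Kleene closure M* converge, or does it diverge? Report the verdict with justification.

Detection: at round 0, diagonal entry (1, 1) turns strictly negative.
Key observation: the cycle 1->1 has total weight (-9), which is strictly negative.
Answer: DIVERGES — negative cycle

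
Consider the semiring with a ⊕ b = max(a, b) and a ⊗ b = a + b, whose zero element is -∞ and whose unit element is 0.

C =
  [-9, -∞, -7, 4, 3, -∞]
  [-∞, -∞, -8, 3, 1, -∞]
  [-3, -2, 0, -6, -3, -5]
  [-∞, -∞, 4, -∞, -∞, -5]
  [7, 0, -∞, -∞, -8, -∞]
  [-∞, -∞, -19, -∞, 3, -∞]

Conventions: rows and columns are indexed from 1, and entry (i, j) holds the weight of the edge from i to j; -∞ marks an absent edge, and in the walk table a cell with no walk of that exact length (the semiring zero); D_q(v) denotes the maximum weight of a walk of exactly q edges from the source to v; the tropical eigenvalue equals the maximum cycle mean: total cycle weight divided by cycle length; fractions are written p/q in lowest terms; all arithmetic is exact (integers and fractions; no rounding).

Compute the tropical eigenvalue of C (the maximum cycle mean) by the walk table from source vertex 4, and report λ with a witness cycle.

q=0: [-∞, -∞, -∞, 0, -∞, -∞]
q=1: [-∞, -∞, 4, -∞, -∞, -5]
q=2: [1, 2, 4, -2, 1, -1]
q=3: [8, 2, 4, 5, 4, -1]
q=4: [11, 4, 9, 12, 11, 0]
q=5: [18, 11, 16, 15, 14, 7]
q=6: [21, 14, 19, 22, 21, 11]
Optimal cycle mean attained by: cycle 1->5->1, total 3 + 7, length 2.
Answer: λ = 5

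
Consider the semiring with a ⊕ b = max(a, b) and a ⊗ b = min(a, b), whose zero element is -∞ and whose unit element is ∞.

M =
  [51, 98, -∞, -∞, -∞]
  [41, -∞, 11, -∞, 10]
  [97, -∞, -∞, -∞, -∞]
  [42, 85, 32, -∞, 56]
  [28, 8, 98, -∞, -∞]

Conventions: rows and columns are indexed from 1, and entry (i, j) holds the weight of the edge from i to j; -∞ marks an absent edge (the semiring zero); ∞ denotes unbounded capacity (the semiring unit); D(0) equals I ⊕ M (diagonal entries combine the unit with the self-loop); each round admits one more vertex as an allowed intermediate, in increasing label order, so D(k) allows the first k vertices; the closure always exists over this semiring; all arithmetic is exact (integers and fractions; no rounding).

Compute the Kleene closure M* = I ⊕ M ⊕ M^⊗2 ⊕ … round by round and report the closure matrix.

D(0):
  [∞, 98, -∞, -∞, -∞]
  [41, ∞, 11, -∞, 10]
  [97, -∞, ∞, -∞, -∞]
  [42, 85, 32, ∞, 56]
  [28, 8, 98, -∞, ∞]
D(1):
  [∞, 98, -∞, -∞, -∞]
  [41, ∞, 11, -∞, 10]
  [97, 97, ∞, -∞, -∞]
  [42, 85, 32, ∞, 56]
  [28, 28, 98, -∞, ∞]
D(2):
  [∞, 98, 11, -∞, 10]
  [41, ∞, 11, -∞, 10]
  [97, 97, ∞, -∞, 10]
  [42, 85, 32, ∞, 56]
  [28, 28, 98, -∞, ∞]
D(3):
  [∞, 98, 11, -∞, 10]
  [41, ∞, 11, -∞, 10]
  [97, 97, ∞, -∞, 10]
  [42, 85, 32, ∞, 56]
  [97, 97, 98, -∞, ∞]
D(4):
  [∞, 98, 11, -∞, 10]
  [41, ∞, 11, -∞, 10]
  [97, 97, ∞, -∞, 10]
  [42, 85, 32, ∞, 56]
  [97, 97, 98, -∞, ∞]
D(5):
  [∞, 98, 11, -∞, 10]
  [41, ∞, 11, -∞, 10]
  [97, 97, ∞, -∞, 10]
  [56, 85, 56, ∞, 56]
  [97, 97, 98, -∞, ∞]
Answer: M* = [[∞, 98, 11, -∞, 10], [41, ∞, 11, -∞, 10], [97, 97, ∞, -∞, 10], [56, 85, 56, ∞, 56], [97, 97, 98, -∞, ∞]]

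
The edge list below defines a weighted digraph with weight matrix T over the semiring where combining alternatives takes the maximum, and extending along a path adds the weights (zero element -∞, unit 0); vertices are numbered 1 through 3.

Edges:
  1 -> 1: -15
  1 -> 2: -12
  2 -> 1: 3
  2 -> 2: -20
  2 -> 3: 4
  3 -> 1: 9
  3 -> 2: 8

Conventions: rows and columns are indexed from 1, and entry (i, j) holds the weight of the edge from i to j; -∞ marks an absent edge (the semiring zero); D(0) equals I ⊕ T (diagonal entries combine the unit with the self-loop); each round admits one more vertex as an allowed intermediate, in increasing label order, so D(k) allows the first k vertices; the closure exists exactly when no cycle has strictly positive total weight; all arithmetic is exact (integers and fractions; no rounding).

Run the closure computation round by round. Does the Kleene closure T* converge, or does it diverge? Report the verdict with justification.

D(0):
  [0, -12, -∞]
  [3, 0, 4]
  [9, 8, 0]
D(1):
  [0, -12, -∞]
  [3, 0, 4]
  [9, 8, 0]
Detection: at round 2, diagonal entry (3, 3) turns strictly positive.
Key observation: the cycle 3->1->2->3 has total weight 9 + (-12) + 4, which is strictly positive.
Answer: DIVERGES — positive cycle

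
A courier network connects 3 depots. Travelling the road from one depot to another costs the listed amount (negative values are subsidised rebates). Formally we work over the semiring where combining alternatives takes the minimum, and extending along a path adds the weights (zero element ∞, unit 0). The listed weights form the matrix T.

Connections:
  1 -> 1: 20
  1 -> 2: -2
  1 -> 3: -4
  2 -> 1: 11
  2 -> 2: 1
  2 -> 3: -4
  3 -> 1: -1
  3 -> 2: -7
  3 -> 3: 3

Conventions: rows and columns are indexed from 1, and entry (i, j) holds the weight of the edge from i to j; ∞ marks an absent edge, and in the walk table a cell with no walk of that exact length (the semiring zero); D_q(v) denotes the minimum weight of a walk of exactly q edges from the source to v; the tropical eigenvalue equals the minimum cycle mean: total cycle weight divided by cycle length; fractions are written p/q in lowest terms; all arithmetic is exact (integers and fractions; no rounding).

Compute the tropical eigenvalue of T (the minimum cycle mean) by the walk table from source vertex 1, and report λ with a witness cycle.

q=0: [0, ∞, ∞]
q=1: [20, -2, -4]
q=2: [-5, -11, -6]
q=3: [-7, -13, -15]
Optimal cycle mean attained by: cycle 2->3->2, total (-4) + (-7), length 2.
Answer: λ = -11/2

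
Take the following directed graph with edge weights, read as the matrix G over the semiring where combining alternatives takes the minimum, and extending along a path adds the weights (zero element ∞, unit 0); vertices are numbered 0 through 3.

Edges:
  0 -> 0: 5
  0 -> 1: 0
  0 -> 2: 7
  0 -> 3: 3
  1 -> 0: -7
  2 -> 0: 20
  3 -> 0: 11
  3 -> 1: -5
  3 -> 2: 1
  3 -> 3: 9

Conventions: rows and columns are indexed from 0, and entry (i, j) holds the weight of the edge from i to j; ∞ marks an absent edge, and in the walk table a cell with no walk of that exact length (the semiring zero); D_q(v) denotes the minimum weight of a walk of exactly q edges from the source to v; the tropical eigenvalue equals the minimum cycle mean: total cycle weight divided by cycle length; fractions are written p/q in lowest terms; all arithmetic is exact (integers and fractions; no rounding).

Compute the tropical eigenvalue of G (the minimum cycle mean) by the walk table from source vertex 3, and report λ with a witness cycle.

q=0: [∞, ∞, ∞, 0]
q=1: [11, -5, 1, 9]
q=2: [-12, 4, 10, 14]
q=3: [-7, -12, -5, -9]
q=4: [-19, -14, -8, -4]
Optimal cycle mean attained by: cycle 0->1->0, total 0 + (-7), length 2.
Answer: λ = -7/2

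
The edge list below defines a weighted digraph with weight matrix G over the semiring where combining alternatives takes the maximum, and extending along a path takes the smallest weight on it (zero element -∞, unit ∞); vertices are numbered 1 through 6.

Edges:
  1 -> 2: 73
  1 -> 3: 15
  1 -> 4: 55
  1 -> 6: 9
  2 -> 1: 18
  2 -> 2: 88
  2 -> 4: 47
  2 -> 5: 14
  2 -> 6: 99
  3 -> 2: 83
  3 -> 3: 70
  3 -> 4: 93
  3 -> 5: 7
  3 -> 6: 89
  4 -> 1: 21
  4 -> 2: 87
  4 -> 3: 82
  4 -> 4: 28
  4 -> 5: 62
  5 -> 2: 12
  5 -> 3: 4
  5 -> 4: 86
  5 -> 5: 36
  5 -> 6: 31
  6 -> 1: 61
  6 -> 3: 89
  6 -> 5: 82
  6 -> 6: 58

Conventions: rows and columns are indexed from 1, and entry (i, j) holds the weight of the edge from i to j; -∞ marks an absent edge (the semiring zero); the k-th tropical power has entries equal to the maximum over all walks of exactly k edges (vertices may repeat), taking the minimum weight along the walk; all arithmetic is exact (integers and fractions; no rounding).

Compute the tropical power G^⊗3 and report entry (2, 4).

G^⊗2:
  [21, 73, 55, 47, 55, 73]
  [61, 88, 89, 47, 82, 88]
  [61, 87, 89, 70, 82, 83]
  [21, 87, 70, 82, 36, 87]
  [31, 86, 82, 36, 62, 31]
  [58, 83, 70, 89, 58, 89]
G^⊗3:
  [61, 73, 73, 55, 73, 73]
  [61, 88, 88, 89, 82, 89]
  [61, 87, 83, 89, 82, 89]
  [61, 87, 87, 70, 82, 87]
  [31, 86, 70, 82, 36, 86]
  [61, 87, 89, 70, 82, 83]
Key observation: the optimum is the walk 2->6->3->4, with weight 99 min 89 min 93 = 89.
Optimal value attained by: walk 2->6->3->4.
Answer: (G^⊗3)[2][4] = 89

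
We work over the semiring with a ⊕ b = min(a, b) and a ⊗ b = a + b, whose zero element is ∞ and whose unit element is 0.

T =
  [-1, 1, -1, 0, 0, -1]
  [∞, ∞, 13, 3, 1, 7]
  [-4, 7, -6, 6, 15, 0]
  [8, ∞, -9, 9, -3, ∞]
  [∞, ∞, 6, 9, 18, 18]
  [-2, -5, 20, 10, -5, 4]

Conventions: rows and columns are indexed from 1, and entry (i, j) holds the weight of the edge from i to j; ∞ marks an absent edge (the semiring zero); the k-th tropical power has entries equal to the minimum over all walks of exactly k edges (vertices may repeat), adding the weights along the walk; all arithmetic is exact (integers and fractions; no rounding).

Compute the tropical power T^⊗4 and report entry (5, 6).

T^⊗2:
  [-5, -6, -9, -1, -6, -2]
  [5, 2, -6, 10, 0, 11]
  [-10, -5, -12, -4, -5, -6]
  [-13, -2, -15, -3, 6, -9]
  [2, 13, 0, 12, 6, 6]
  [-3, -1, -3, -2, -4, -3]
T^⊗3:
  [-13, -7, -15, -5, -7, -9]
  [-10, 1, -12, 0, 3, -6]
  [-16, -11, -18, -10, -11, -12]
  [-19, -14, -21, -13, -14, -15]
  [-4, 1, -6, 2, 1, 0]
  [-7, -8, -11, -3, -8, -4]
T^⊗4:
  [-19, -14, -21, -13, -14, -15]
  [-16, -11, -18, -10, -11, -12]
  [-22, -17, -24, -16, -17, -18]
  [-25, -20, -27, -19, -20, -21]
  [-10, -5, -12, -4, -5, -6]
  [-15, -9, -17, -7, -9, -11]
Key observation: the optimum is the walk 5->3->3->3->6, with weight 6 + (-6) + (-6) + 0 = -6.
Optimal value attained by: walk 5->3->3->3->6.
Answer: (T^⊗4)[5][6] = -6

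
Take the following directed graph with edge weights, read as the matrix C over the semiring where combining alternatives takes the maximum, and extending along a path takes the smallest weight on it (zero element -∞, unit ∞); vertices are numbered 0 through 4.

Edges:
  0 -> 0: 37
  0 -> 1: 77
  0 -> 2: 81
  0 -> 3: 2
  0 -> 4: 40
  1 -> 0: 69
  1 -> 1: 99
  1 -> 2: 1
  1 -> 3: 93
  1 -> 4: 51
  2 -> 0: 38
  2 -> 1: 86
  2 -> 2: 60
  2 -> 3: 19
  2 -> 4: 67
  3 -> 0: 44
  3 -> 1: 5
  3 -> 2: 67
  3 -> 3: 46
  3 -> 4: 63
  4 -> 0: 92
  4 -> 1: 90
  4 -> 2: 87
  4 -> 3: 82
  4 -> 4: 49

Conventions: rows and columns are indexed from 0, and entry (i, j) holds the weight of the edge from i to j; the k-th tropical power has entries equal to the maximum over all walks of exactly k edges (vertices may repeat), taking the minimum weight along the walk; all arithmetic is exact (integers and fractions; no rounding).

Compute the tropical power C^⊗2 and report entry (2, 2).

C^⊗2:
  [69, 81, 60, 77, 67]
  [69, 99, 69, 93, 63]
  [69, 86, 67, 86, 60]
  [63, 67, 63, 63, 67]
  [69, 90, 81, 90, 67]
Key observation: the optimum is the walk 2->4->2, with weight 67 min 87 = 67.
Optimal value attained by: walk 2->4->2.
Answer: (C^⊗2)[2][2] = 67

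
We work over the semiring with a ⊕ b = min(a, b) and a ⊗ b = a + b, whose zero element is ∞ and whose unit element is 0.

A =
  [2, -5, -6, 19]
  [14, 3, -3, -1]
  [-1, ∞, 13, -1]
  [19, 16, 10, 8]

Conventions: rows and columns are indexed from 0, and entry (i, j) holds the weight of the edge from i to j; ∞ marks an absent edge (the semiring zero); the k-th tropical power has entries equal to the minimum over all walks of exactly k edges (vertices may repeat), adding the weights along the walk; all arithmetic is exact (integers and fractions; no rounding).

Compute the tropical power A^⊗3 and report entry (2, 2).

A^⊗2:
  [-7, -3, -8, -7]
  [-4, 6, 0, -4]
  [1, -6, -7, 7]
  [9, 14, 13, 9]
A^⊗3:
  [-9, -12, -13, -9]
  [-2, -9, -10, -1]
  [-8, -4, -9, -8]
  [11, 4, 3, 12]
Key observation: the optimum is the walk 2->0->1->2, with weight (-1) + (-5) + (-3) = -9.
Optimal value attained by: walk 2->0->1->2.
Answer: (A^⊗3)[2][2] = -9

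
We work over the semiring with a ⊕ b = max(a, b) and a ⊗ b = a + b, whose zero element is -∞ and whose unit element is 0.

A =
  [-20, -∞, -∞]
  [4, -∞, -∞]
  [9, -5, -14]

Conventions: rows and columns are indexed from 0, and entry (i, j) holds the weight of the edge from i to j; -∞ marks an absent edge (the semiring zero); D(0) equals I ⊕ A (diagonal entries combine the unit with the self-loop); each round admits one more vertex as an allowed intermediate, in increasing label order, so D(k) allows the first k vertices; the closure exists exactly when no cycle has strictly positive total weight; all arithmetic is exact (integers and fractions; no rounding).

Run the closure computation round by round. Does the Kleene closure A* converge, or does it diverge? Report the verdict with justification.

D(0):
  [0, -∞, -∞]
  [4, 0, -∞]
  [9, -5, 0]
D(1):
  [0, -∞, -∞]
  [4, 0, -∞]
  [9, -5, 0]
D(2):
  [0, -∞, -∞]
  [4, 0, -∞]
  [9, -5, 0]
D(3):
  [0, -∞, -∞]
  [4, 0, -∞]
  [9, -5, 0]
Key observation: every diagonal entry stays at the unit through all rounds, so no improving cycle exists.
Answer: CONVERGES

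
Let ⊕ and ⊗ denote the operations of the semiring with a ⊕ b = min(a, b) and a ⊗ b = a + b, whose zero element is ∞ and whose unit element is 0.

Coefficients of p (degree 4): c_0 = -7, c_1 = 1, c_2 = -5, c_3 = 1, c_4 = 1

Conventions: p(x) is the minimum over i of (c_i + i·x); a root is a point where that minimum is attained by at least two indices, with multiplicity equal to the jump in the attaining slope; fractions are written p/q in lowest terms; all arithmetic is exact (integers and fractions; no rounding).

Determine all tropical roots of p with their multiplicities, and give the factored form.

hull edge (i=0, c=-7) to (i=2, c=-5): slope 1, span 2
hull edge (i=2, c=-5) to (i=4, c=1): slope 3, span 2
Factored form: p(x) = 1 ⊗ (x ⊕ (-3)) ⊗ (x ⊕ (-3)) ⊗ (x ⊕ (-1)) ⊗ (x ⊕ (-1))
Answer: roots = -3 (mult 2), -1 (mult 2)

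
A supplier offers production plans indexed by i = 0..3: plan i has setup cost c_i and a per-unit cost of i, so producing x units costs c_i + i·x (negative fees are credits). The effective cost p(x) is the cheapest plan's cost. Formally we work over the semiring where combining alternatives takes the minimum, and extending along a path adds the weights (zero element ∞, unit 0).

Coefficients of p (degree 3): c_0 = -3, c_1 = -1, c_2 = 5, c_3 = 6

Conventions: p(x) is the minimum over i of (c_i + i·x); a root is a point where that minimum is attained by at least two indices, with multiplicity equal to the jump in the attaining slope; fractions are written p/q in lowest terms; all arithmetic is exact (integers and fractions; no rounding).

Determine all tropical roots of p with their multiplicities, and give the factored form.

hull edge (i=0, c=-3) to (i=1, c=-1): slope 2, span 1
hull edge (i=1, c=-1) to (i=3, c=6): slope 7/2, span 2
Factored form: p(x) = 6 ⊗ (x ⊕ (-7/2)) ⊗ (x ⊕ (-7/2)) ⊗ (x ⊕ (-2))
Answer: roots = -7/2 (mult 2), -2 (mult 1)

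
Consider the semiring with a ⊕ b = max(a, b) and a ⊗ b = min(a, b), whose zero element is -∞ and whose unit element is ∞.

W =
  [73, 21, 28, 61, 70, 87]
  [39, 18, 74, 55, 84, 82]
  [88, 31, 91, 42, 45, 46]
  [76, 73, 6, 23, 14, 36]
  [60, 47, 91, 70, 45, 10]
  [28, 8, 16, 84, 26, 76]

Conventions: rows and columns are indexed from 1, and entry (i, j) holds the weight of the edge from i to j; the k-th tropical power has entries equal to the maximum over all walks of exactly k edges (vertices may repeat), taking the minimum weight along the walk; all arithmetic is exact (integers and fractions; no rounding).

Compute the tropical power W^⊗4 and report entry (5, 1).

W^⊗2:
  [73, 61, 70, 84, 70, 76]
  [74, 55, 84, 82, 45, 76]
  [88, 45, 91, 61, 70, 87]
  [73, 23, 73, 61, 73, 76]
  [88, 70, 91, 60, 60, 60]
  [76, 73, 28, 76, 28, 76]
W^⊗3:
  [76, 73, 70, 76, 70, 76]
  [84, 73, 84, 76, 70, 76]
  [88, 61, 91, 84, 70, 87]
  [73, 61, 73, 76, 70, 76]
  [88, 60, 91, 61, 70, 87]
  [76, 73, 73, 76, 73, 76]
W^⊗4:
  [76, 73, 73, 76, 73, 76]
  [84, 73, 84, 76, 73, 84]
  [88, 73, 91, 84, 70, 87]
  [76, 73, 73, 76, 70, 76]
  [88, 61, 91, 84, 70, 87]
  [76, 73, 73, 76, 73, 76]
Key observation: the optimum is the walk 5->3->3->3->1, with weight 91 min 91 min 91 min 88 = 88.
Optimal value attained by: walk 5->3->3->3->1.
Answer: (W^⊗4)[5][1] = 88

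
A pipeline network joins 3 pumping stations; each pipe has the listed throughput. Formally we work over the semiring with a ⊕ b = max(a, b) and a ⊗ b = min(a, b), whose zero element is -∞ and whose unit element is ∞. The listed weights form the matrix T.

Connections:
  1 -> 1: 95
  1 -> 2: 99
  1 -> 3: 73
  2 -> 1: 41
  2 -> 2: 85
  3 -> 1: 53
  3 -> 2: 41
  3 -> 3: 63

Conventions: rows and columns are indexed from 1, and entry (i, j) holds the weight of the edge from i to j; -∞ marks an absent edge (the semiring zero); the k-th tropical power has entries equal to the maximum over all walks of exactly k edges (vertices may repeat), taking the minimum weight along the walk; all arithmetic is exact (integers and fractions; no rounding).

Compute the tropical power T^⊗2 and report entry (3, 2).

T^⊗2:
  [95, 95, 73]
  [41, 85, 41]
  [53, 53, 63]
Key observation: the optimum is the walk 3->1->2, with weight 53 min 99 = 53.
Optimal value attained by: walk 3->1->2.
Answer: (T^⊗2)[3][2] = 53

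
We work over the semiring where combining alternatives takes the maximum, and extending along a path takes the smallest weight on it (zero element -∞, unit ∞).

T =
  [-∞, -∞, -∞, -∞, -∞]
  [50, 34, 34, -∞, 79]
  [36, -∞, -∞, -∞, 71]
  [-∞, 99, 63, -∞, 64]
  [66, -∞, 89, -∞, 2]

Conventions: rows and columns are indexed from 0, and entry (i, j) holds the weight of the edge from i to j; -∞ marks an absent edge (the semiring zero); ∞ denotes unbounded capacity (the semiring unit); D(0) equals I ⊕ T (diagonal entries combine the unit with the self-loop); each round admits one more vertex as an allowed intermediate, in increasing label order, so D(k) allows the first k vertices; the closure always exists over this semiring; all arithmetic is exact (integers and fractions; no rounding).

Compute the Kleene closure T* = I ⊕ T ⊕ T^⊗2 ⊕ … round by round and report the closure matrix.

D(0):
  [∞, -∞, -∞, -∞, -∞]
  [50, ∞, 34, -∞, 79]
  [36, -∞, ∞, -∞, 71]
  [-∞, 99, 63, ∞, 64]
  [66, -∞, 89, -∞, ∞]
D(1):
  [∞, -∞, -∞, -∞, -∞]
  [50, ∞, 34, -∞, 79]
  [36, -∞, ∞, -∞, 71]
  [-∞, 99, 63, ∞, 64]
  [66, -∞, 89, -∞, ∞]
D(2):
  [∞, -∞, -∞, -∞, -∞]
  [50, ∞, 34, -∞, 79]
  [36, -∞, ∞, -∞, 71]
  [50, 99, 63, ∞, 79]
  [66, -∞, 89, -∞, ∞]
D(3):
  [∞, -∞, -∞, -∞, -∞]
  [50, ∞, 34, -∞, 79]
  [36, -∞, ∞, -∞, 71]
  [50, 99, 63, ∞, 79]
  [66, -∞, 89, -∞, ∞]
D(4):
  [∞, -∞, -∞, -∞, -∞]
  [50, ∞, 34, -∞, 79]
  [36, -∞, ∞, -∞, 71]
  [50, 99, 63, ∞, 79]
  [66, -∞, 89, -∞, ∞]
D(5):
  [∞, -∞, -∞, -∞, -∞]
  [66, ∞, 79, -∞, 79]
  [66, -∞, ∞, -∞, 71]
  [66, 99, 79, ∞, 79]
  [66, -∞, 89, -∞, ∞]
Answer: T* = [[∞, -∞, -∞, -∞, -∞], [66, ∞, 79, -∞, 79], [66, -∞, ∞, -∞, 71], [66, 99, 79, ∞, 79], [66, -∞, 89, -∞, ∞]]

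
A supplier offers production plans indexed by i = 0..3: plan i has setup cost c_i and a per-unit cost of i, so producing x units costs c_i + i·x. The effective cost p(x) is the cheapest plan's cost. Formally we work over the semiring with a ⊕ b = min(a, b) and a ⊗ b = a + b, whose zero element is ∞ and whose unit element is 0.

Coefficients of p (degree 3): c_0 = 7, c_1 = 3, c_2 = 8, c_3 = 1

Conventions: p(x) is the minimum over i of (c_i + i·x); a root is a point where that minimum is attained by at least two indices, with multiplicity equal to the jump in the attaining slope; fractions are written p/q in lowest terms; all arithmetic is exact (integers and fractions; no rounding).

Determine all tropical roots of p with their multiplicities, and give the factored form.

hull edge (i=0, c=7) to (i=1, c=3): slope -4, span 1
hull edge (i=1, c=3) to (i=3, c=1): slope -1, span 2
Factored form: p(x) = 1 ⊗ (x ⊕ 1) ⊗ (x ⊕ 1) ⊗ (x ⊕ 4)
Answer: roots = 1 (mult 2), 4 (mult 1)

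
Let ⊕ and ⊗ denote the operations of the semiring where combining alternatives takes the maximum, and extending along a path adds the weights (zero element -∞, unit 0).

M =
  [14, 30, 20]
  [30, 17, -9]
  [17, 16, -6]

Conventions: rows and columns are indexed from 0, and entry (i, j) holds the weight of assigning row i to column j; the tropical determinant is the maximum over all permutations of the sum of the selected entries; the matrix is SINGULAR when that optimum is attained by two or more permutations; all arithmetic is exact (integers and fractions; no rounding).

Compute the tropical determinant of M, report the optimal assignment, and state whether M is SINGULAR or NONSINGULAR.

σ = (0, 1, 2): 14 + 17 + (-6) = 25
σ = (0, 2, 1): 14 + (-9) + 16 = 21
σ = (1, 0, 2): 30 + 30 + (-6) = 54
σ = (1, 2, 0): 30 + (-9) + 17 = 38
σ = (2, 0, 1): 20 + 30 + 16 = 66
σ = (2, 1, 0): 20 + 17 + 17 = 54
Optimal value attained by: σ = (2, 0, 1).
Answer: det⊕(M) = 66; verdict: NONSINGULAR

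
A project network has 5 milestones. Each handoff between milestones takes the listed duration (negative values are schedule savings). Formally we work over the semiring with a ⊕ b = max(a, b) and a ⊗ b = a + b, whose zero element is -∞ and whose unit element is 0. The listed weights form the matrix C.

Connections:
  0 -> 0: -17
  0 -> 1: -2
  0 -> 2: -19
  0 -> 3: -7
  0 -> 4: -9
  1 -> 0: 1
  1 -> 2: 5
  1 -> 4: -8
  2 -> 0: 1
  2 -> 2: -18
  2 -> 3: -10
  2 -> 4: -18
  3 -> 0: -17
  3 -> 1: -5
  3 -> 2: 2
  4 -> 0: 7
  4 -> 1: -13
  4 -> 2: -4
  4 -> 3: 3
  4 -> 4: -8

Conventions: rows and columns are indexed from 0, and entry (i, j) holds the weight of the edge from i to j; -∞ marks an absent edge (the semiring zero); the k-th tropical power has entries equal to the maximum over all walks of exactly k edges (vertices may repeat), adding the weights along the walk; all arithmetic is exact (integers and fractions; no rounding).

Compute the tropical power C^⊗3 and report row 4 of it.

C^⊗2:
  [-1, -12, 3, -6, -10]
  [6, -1, -12, -5, -8]
  [-11, -1, -8, -6, -8]
  [3, -19, 0, -8, -13]
  [-1, 5, 5, 0, -2]
C^⊗3:
  [4, -3, -4, -7, -10]
  [0, 4, 4, -1, -3]
  [0, -11, 4, -5, -9]
  [1, 1, -6, -4, -6]
  [6, -3, 10, 1, -3]
Answer: row 4 of C^⊗3 = [6, -3, 10, 1, -3]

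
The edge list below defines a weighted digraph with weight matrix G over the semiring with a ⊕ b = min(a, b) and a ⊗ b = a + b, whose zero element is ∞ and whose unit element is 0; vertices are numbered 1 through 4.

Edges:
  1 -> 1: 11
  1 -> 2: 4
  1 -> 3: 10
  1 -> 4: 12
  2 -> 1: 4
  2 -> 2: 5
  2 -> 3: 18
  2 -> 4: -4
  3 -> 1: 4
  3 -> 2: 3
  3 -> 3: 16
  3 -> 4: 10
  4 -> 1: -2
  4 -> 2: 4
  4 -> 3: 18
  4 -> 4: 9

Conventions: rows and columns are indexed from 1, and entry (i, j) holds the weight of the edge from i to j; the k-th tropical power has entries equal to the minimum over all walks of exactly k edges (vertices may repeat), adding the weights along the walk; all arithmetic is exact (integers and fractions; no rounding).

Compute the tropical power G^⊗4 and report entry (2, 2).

G^⊗2:
  [8, 9, 21, 0]
  [-6, 0, 14, 1]
  [7, 8, 14, -1]
  [7, 2, 8, 0]
G^⊗3:
  [-2, 4, 18, 5]
  [-1, -2, 4, -4]
  [-3, 3, 17, 4]
  [-2, 4, 17, -2]
G^⊗4:
  [3, 2, 8, 0]
  [-6, 0, 9, -6]
  [2, 1, 7, -1]
  [-4, 2, 8, 0]
Key observation: the optimum is the walk 2->4->2->4->2, with weight (-4) + 4 + (-4) + 4 = 0.
Optimal value attained by: walk 2->4->2->4->2.
Answer: (G^⊗4)[2][2] = 0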